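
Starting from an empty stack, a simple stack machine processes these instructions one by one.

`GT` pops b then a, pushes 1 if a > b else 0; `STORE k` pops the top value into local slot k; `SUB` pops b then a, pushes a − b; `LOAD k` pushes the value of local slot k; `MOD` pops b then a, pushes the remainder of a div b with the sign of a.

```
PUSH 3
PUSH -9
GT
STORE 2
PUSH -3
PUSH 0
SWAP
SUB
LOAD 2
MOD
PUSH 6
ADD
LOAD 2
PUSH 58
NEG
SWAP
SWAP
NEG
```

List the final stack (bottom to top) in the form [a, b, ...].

[6, 1, 58]

PUSH 3  -> [3]
PUSH -9 -> [3, -9]
GT      -> [1]
STORE 2 -> []
PUSH -3 -> [-3]
PUSH 0  -> [-3, 0]
SWAP    -> [0, -3]
SUB     -> [3]
LOAD 2  -> [3, 1]
MOD     -> [0]
PUSH 6  -> [0, 6]
ADD     -> [6]
LOAD 2  -> [6, 1]
PUSH 58 -> [6, 1, 58]
NEG     -> [6, 1, -58]
SWAP    -> [6, -58, 1]
SWAP    -> [6, 1, -58]
NEG     -> [6, 1, 58]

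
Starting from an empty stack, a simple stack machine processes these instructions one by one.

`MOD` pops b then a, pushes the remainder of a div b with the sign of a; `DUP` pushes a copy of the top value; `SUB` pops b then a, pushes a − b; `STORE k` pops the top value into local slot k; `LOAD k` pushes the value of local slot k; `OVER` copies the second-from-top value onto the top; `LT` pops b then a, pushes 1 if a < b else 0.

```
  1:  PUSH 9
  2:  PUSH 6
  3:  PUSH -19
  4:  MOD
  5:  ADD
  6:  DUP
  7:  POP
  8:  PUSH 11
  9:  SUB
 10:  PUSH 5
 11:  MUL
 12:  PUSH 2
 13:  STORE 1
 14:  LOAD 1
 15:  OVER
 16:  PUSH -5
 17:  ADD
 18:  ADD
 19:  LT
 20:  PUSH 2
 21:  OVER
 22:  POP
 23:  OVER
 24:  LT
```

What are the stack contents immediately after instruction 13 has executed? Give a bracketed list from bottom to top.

PUSH 9    9
PUSH 6    9 6
PUSH -19  9 6 -19
MOD       9 6
ADD       15
DUP       15 15
POP       15
PUSH 11   15 11
SUB       4
PUSH 5    4 5
MUL       20
PUSH 2    20 2
STORE 1   20

[20]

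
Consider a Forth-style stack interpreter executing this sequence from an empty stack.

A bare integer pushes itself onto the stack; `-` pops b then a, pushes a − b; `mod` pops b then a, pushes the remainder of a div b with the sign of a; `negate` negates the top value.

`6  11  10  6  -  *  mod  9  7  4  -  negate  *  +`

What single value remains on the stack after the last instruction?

-21

6      → [6]
11     → [6, 11]
10     → [6, 11, 10]
6      → [6, 11, 10, 6]
-      → [6, 11, 4]
*      → [6, 44]
mod    → [6]
9      → [6, 9]
7      → [6, 9, 7]
4      → [6, 9, 7, 4]
-      → [6, 9, 3]
negate → [6, 9, -3]
*      → [6, -27]
+      → [-21]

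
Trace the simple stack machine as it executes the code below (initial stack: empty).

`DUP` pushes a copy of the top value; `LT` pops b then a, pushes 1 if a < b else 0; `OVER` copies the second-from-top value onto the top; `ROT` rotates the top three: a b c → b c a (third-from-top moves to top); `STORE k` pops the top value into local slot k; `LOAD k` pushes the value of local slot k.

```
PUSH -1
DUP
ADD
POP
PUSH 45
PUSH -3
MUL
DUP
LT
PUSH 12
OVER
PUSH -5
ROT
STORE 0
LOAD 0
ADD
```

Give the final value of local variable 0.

PUSH -1 -> [-1]
DUP     -> [-1, -1]
ADD     -> [-2]
POP     -> []
PUSH 45 -> [45]
PUSH -3 -> [45, -3]
MUL     -> [-135]
DUP     -> [-135, -135]
LT      -> [0]
PUSH 12 -> [0, 12]
OVER    -> [0, 12, 0]
PUSH -5 -> [0, 12, 0, -5]
ROT     -> [0, 0, -5, 12]
STORE 0 -> [0, 0, -5]
LOAD 0  -> [0, 0, -5, 12]
ADD     -> [0, 0, 7]

12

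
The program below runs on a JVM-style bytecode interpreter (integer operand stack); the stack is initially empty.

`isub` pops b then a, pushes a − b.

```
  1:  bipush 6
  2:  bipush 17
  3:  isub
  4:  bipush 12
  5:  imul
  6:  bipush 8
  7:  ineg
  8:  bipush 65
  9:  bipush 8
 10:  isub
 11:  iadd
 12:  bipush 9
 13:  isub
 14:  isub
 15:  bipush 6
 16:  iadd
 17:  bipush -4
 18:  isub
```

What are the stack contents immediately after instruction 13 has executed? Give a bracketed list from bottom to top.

bipush 6   [6]
bipush 17  [6, 17]
isub       [-11]
bipush 12  [-11, 12]
imul       [-132]
bipush 8   [-132, 8]
ineg       [-132, -8]
bipush 65  [-132, -8, 65]
bipush 8   [-132, -8, 65, 8]
isub       [-132, -8, 57]
iadd       [-132, 49]
bipush 9   [-132, 49, 9]
isub       [-132, 40]

[-132, 40]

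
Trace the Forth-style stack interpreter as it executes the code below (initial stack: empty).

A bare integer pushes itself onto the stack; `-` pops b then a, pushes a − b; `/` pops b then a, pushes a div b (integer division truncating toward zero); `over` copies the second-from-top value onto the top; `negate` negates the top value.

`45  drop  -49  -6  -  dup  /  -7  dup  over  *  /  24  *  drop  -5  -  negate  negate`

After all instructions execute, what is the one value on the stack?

45     -> [45]
drop   -> []
-49    -> [-49]
-6     -> [-49, -6]
-      -> [-43]
dup    -> [-43, -43]
/      -> [1]
-7     -> [1, -7]
dup    -> [1, -7, -7]
over   -> [1, -7, -7, -7]
*      -> [1, -7, 49]
/      -> [1, 0]
24     -> [1, 0, 24]
*      -> [1, 0]
drop   -> [1]
-5     -> [1, -5]
-      -> [6]
negate -> [-6]
negate -> [6]

6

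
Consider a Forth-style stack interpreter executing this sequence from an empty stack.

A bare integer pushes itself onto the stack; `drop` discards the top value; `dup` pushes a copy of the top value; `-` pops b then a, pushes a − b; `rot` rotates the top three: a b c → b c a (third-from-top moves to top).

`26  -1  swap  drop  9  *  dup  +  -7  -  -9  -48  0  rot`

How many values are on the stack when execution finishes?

26    26
-1    26 -1
swap  -1 26
drop  -1
9     -1 9
*     -9
dup   -9 -9
+     -18
-7    -18 -7
-     -11
-9    -11 -9
-48   -11 -9 -48
0     -11 -9 -48 0
rot   -11 -48 0 -9

4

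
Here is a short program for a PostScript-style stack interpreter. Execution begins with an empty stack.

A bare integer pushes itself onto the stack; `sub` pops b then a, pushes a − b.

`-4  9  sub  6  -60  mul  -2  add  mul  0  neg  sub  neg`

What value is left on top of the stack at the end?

-4  -> [-4]
9   -> [-4, 9]
sub -> [-13]
6   -> [-13, 6]
-60 -> [-13, 6, -60]
mul -> [-13, -360]
-2  -> [-13, -360, -2]
add -> [-13, -362]
mul -> [4706]
0   -> [4706, 0]
neg -> [4706, 0]
sub -> [4706]
neg -> [-4706]

-4706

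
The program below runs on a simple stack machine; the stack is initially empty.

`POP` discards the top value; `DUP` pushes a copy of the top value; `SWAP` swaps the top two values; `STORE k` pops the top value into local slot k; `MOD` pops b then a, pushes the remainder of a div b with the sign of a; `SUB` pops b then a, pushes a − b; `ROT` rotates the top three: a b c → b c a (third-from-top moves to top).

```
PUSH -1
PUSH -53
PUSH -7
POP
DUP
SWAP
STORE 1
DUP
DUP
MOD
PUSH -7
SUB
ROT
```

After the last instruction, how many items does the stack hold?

PUSH -1  : -1
PUSH -53 : -1 -53
PUSH -7  : -1 -53 -7
POP      : -1 -53
DUP      : -1 -53 -53
SWAP     : -1 -53 -53
STORE 1  : -1 -53
DUP      : -1 -53 -53
DUP      : -1 -53 -53 -53
MOD      : -1 -53 0
PUSH -7  : -1 -53 0 -7
SUB      : -1 -53 7
ROT      : -53 7 -1

3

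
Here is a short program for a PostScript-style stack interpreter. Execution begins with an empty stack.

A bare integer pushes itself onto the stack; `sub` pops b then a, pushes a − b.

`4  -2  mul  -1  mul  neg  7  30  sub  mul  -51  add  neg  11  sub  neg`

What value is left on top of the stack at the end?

4    [4]
-2   [4, -2]
mul  [-8]
-1   [-8, -1]
mul  [8]
neg  [-8]
7    [-8, 7]
30   [-8, 7, 30]
sub  [-8, -23]
mul  [184]
-51  [184, -51]
add  [133]
neg  [-133]
11   [-133, 11]
sub  [-144]
neg  [144]

144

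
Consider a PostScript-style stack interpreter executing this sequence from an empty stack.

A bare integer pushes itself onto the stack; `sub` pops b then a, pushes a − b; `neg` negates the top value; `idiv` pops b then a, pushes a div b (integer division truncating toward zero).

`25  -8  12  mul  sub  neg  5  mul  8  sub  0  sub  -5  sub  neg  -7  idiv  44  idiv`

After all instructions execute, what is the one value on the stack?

25   : 25
-8   : 25 -8
12   : 25 -8 12
mul  : 25 -96
sub  : 121
neg  : -121
5    : -121 5
mul  : -605
8    : -605 8
sub  : -613
0    : -613 0
sub  : -613
-5   : -613 -5
sub  : -608
neg  : 608
-7   : 608 -7
idiv : -86
44   : -86 44
idiv : -1

-1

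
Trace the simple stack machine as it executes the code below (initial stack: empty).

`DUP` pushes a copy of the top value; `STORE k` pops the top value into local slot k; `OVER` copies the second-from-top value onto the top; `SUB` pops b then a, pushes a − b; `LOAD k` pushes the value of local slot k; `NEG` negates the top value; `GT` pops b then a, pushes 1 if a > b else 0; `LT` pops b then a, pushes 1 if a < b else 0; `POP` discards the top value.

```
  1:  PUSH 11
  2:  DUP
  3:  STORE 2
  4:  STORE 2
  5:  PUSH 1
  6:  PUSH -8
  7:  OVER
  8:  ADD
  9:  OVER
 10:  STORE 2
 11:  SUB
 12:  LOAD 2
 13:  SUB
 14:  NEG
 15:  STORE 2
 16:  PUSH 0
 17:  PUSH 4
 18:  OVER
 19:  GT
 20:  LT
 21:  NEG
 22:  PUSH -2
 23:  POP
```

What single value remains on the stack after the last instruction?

PUSH 11 -> [11]
DUP     -> [11, 11]
STORE 2 -> [11]
STORE 2 -> []
PUSH 1  -> [1]
PUSH -8 -> [1, -8]
OVER    -> [1, -8, 1]
ADD     -> [1, -7]
OVER    -> [1, -7, 1]
STORE 2 -> [1, -7]
SUB     -> [8]
LOAD 2  -> [8, 1]
SUB     -> [7]
NEG     -> [-7]
STORE 2 -> []
PUSH 0  -> [0]
PUSH 4  -> [0, 4]
OVER    -> [0, 4, 0]
GT      -> [0, 1]
LT      -> [1]
NEG     -> [-1]
PUSH -2 -> [-1, -2]
POP     -> [-1]

-1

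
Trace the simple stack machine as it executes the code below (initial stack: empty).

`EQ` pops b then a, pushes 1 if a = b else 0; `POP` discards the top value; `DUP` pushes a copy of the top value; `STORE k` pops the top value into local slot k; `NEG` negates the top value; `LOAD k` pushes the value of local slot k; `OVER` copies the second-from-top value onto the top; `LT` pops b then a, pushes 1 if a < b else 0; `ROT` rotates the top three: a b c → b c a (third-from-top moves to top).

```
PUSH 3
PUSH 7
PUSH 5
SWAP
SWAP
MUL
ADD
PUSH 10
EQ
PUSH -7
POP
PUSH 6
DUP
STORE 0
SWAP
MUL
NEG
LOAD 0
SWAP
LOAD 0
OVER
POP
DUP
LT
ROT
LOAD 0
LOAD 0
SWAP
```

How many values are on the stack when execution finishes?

PUSH 3  → 3
PUSH 7  → 3 7
PUSH 5  → 3 7 5
SWAP    → 3 5 7
SWAP    → 3 7 5
MUL     → 3 35
ADD     → 38
PUSH 10 → 38 10
EQ      → 0
PUSH -7 → 0 -7
POP     → 0
PUSH 6  → 0 6
DUP     → 0 6 6
STORE 0 → 0 6
SWAP    → 6 0
MUL     → 0
NEG     → 0
LOAD 0  → 0 6
SWAP    → 6 0
LOAD 0  → 6 0 6
OVER    → 6 0 6 0
POP     → 6 0 6
DUP     → 6 0 6 6
LT      → 6 0 0
ROT     → 0 0 6
LOAD 0  → 0 0 6 6
LOAD 0  → 0 0 6 6 6
SWAP    → 0 0 6 6 6

5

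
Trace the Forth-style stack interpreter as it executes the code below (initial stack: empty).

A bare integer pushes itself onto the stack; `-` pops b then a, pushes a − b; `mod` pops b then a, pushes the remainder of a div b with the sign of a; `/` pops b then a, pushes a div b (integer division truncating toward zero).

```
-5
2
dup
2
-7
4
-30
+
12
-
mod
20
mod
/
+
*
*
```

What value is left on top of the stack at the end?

-20

-5  → -5
2   → -5 2
dup → -5 2 2
2   → -5 2 2 2
-7  → -5 2 2 2 -7
4   → -5 2 2 2 -7 4
-30 → -5 2 2 2 -7 4 -30
+   → -5 2 2 2 -7 -26
12  → -5 2 2 2 -7 -26 12
-   → -5 2 2 2 -7 -38
mod → -5 2 2 2 -7
20  → -5 2 2 2 -7 20
mod → -5 2 2 2 -7
/   → -5 2 2 0
+   → -5 2 2
*   → -5 4
*   → -20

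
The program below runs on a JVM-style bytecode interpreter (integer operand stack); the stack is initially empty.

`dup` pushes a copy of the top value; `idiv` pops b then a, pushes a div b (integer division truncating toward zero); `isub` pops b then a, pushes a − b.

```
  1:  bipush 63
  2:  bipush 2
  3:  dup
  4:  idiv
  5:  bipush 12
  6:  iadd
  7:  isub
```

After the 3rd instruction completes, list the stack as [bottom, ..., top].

[63, 2, 2]

bipush 63 -> 63
bipush 2  -> 63 2
dup       -> 63 2 2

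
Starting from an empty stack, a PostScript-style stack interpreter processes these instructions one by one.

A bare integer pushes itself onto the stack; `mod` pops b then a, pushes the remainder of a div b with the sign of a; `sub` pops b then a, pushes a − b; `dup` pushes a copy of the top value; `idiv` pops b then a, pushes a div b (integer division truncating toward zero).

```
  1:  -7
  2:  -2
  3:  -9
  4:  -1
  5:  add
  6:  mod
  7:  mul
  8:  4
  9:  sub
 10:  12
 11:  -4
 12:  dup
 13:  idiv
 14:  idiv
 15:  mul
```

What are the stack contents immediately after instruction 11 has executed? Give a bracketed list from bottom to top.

[10, 12, -4]

-7   -7
-2   -7 -2
-9   -7 -2 -9
-1   -7 -2 -9 -1
add  -7 -2 -10
mod  -7 -2
mul  14
4    14 4
sub  10
12   10 12
-4   10 12 -4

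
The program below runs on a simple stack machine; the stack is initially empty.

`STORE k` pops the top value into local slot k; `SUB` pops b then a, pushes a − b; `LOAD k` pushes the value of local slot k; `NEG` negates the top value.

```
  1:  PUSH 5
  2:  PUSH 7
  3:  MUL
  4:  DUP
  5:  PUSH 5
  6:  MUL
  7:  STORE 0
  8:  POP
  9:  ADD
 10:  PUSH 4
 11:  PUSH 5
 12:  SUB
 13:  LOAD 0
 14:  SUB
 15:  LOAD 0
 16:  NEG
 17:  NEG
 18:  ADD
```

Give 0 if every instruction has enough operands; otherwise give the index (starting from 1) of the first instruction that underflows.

9

PUSH 5  -> 5
PUSH 7  -> 5 7
MUL     -> 35
DUP     -> 35 35
PUSH 5  -> 35 35 5
MUL     -> 35 175
STORE 0 -> 35
POP     -> (empty)
ADD  — needs 2 operands, stack has 0 → underflow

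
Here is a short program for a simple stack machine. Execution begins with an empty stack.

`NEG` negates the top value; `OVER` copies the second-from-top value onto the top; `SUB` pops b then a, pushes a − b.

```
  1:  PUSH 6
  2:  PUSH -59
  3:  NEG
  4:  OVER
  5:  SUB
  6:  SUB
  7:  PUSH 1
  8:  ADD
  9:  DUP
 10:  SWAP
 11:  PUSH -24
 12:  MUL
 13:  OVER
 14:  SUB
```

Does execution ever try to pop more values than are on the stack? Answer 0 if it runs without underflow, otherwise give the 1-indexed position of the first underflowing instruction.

PUSH 6   -> [6]
PUSH -59 -> [6, -59]
NEG      -> [6, 59]
OVER     -> [6, 59, 6]
SUB      -> [6, 53]
SUB      -> [-47]
PUSH 1   -> [-47, 1]
ADD      -> [-46]
DUP      -> [-46, -46]
SWAP     -> [-46, -46]
PUSH -24 -> [-46, -46, -24]
MUL      -> [-46, 1104]
OVER     -> [-46, 1104, -46]
SUB      -> [-46, 1150]

0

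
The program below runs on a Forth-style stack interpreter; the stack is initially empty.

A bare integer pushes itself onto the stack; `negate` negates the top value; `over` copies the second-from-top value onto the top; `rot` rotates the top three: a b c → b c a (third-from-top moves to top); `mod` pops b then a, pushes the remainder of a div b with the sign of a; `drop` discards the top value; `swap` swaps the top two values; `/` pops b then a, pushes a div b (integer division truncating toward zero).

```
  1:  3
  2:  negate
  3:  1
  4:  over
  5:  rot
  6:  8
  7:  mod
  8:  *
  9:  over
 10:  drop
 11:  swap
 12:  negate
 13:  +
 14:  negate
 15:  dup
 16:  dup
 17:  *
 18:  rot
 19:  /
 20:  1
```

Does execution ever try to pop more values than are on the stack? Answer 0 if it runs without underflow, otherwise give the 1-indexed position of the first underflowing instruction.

3      : [3]
negate : [-3]
1      : [-3, 1]
over   : [-3, 1, -3]
rot    : [1, -3, -3]
8      : [1, -3, -3, 8]
mod    : [1, -3, -3]
*      : [1, 9]
over   : [1, 9, 1]
drop   : [1, 9]
swap   : [9, 1]
negate : [9, -1]
+      : [8]
negate : [-8]
dup    : [-8, -8]
dup    : [-8, -8, -8]
*      : [-8, 64]
rot  — needs 3 operands, stack has 2 → underflow

18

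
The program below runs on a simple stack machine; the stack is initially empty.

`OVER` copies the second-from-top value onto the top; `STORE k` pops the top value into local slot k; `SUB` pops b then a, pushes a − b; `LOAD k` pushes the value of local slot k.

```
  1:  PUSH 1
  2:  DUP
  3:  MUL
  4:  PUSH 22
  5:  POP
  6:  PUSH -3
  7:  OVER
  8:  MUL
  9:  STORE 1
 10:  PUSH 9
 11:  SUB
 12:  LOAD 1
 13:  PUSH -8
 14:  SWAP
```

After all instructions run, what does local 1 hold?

-3

PUSH 1  → [1]
DUP     → [1, 1]
MUL     → [1]
PUSH 22 → [1, 22]
POP     → [1]
PUSH -3 → [1, -3]
OVER    → [1, -3, 1]
MUL     → [1, -3]
STORE 1 → [1]
PUSH 9  → [1, 9]
SUB     → [-8]
LOAD 1  → [-8, -3]
PUSH -8 → [-8, -3, -8]
SWAP    → [-8, -8, -3]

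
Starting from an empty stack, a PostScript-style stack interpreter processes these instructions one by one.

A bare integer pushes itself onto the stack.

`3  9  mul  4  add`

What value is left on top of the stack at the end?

31

3   -> 3
9   -> 3 9
mul -> 27
4   -> 27 4
add -> 31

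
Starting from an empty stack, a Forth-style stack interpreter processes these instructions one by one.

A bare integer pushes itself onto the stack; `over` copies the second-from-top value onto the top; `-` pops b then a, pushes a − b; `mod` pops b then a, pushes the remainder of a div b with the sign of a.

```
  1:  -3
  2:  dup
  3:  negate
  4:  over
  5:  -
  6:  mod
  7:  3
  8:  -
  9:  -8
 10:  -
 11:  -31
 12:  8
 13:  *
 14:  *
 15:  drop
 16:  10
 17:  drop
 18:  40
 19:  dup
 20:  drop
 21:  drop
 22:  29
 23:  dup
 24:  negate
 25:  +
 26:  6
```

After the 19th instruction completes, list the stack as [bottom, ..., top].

[40, 40]

-3     : -3
dup    : -3 -3
negate : -3 3
over   : -3 3 -3
-      : -3 6
mod    : -3
3      : -3 3
-      : -6
-8     : -6 -8
-      : 2
-31    : 2 -31
8      : 2 -31 8
*      : 2 -248
*      : -496
drop   : (empty)
10     : 10
drop   : (empty)
40     : 40
dup    : 40 40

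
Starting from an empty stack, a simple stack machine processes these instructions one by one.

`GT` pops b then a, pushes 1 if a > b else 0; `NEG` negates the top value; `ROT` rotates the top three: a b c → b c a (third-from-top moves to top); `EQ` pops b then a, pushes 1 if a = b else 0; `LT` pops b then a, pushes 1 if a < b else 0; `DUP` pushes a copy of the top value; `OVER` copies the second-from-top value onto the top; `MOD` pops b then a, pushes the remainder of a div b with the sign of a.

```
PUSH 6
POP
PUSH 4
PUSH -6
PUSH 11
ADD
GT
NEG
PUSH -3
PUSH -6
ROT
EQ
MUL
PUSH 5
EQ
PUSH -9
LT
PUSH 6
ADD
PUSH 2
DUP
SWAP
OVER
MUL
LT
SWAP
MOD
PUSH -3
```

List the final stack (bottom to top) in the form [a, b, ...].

[1, -3]

PUSH 6  : [6]
POP     : []
PUSH 4  : [4]
PUSH -6 : [4, -6]
PUSH 11 : [4, -6, 11]
ADD     : [4, 5]
GT      : [0]
NEG     : [0]
PUSH -3 : [0, -3]
PUSH -6 : [0, -3, -6]
ROT     : [-3, -6, 0]
EQ      : [-3, 0]
MUL     : [0]
PUSH 5  : [0, 5]
EQ      : [0]
PUSH -9 : [0, -9]
LT      : [0]
PUSH 6  : [0, 6]
ADD     : [6]
PUSH 2  : [6, 2]
DUP     : [6, 2, 2]
SWAP    : [6, 2, 2]
OVER    : [6, 2, 2, 2]
MUL     : [6, 2, 4]
LT      : [6, 1]
SWAP    : [1, 6]
MOD     : [1]
PUSH -3 : [1, -3]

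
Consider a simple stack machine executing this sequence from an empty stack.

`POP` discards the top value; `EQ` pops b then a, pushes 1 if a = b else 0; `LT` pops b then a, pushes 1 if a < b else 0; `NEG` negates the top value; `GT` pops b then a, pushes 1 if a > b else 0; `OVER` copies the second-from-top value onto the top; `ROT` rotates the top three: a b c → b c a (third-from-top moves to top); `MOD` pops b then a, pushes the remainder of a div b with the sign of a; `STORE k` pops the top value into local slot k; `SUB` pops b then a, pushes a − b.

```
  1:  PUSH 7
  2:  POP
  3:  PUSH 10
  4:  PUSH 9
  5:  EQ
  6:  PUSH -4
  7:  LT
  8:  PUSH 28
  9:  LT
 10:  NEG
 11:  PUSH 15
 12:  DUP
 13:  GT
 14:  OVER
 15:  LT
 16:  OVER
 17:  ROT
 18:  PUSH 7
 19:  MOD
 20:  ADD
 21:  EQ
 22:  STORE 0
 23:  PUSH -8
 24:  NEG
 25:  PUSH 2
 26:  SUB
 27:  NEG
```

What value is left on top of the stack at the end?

PUSH 7  -> 7
POP     -> (empty)
PUSH 10 -> 10
PUSH 9  -> 10 9
EQ      -> 0
PUSH -4 -> 0 -4
LT      -> 0
PUSH 28 -> 0 28
LT      -> 1
NEG     -> -1
PUSH 15 -> -1 15
DUP     -> -1 15 15
GT      -> -1 0
OVER    -> -1 0 -1
LT      -> -1 0
OVER    -> -1 0 -1
ROT     -> 0 -1 -1
PUSH 7  -> 0 -1 -1 7
MOD     -> 0 -1 -1
ADD     -> 0 -2
EQ      -> 0
STORE 0 -> (empty)
PUSH -8 -> -8
NEG     -> 8
PUSH 2  -> 8 2
SUB     -> 6
NEG     -> -6

-6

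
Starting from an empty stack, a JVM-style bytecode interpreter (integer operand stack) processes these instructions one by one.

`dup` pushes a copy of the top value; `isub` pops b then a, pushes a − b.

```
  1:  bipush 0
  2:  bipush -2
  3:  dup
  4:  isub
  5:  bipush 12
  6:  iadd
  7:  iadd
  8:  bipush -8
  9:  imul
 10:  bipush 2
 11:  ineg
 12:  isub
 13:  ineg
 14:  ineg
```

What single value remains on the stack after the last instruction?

-94

bipush 0   [0]
bipush -2  [0, -2]
dup        [0, -2, -2]
isub       [0, 0]
bipush 12  [0, 0, 12]
iadd       [0, 12]
iadd       [12]
bipush -8  [12, -8]
imul       [-96]
bipush 2   [-96, 2]
ineg       [-96, -2]
isub       [-94]
ineg       [94]
ineg       [-94]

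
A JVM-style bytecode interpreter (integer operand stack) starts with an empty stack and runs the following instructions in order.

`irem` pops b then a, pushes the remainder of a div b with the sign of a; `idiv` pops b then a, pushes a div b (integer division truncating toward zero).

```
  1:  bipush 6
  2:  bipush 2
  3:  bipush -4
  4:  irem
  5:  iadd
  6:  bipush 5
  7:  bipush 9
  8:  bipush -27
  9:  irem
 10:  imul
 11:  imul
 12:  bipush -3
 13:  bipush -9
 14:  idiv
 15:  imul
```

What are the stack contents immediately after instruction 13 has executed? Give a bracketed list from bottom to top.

[360, -3, -9]

bipush 6   : [6]
bipush 2   : [6, 2]
bipush -4  : [6, 2, -4]
irem       : [6, 2]
iadd       : [8]
bipush 5   : [8, 5]
bipush 9   : [8, 5, 9]
bipush -27 : [8, 5, 9, -27]
irem       : [8, 5, 9]
imul       : [8, 45]
imul       : [360]
bipush -3  : [360, -3]
bipush -9  : [360, -3, -9]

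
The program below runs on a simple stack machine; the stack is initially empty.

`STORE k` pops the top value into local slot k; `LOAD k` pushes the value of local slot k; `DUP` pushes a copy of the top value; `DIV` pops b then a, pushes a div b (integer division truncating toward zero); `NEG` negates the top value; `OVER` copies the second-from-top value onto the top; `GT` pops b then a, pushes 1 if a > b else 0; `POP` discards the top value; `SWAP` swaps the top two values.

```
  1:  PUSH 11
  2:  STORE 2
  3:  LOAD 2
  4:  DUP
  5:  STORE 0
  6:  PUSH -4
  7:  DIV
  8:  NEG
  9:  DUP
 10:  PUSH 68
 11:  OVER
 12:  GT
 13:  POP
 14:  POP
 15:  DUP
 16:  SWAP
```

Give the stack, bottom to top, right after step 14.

[2]

PUSH 11  11
STORE 2  (empty)
LOAD 2   11
DUP      11 11
STORE 0  11
PUSH -4  11 -4
DIV      -2
NEG      2
DUP      2 2
PUSH 68  2 2 68
OVER     2 2 68 2
GT       2 2 1
POP      2 2
POP      2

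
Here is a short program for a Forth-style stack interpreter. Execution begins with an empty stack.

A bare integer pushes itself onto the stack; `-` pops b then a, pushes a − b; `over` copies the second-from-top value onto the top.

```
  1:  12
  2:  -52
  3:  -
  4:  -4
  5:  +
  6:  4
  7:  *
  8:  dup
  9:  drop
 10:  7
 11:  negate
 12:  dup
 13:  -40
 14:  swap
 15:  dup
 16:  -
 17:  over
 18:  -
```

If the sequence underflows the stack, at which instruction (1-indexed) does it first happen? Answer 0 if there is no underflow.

0

12     -> [12]
-52    -> [12, -52]
-      -> [64]
-4     -> [64, -4]
+      -> [60]
4      -> [60, 4]
*      -> [240]
dup    -> [240, 240]
drop   -> [240]
7      -> [240, 7]
negate -> [240, -7]
dup    -> [240, -7, -7]
-40    -> [240, -7, -7, -40]
swap   -> [240, -7, -40, -7]
dup    -> [240, -7, -40, -7, -7]
-      -> [240, -7, -40, 0]
over   -> [240, -7, -40, 0, -40]
-      -> [240, -7, -40, 40]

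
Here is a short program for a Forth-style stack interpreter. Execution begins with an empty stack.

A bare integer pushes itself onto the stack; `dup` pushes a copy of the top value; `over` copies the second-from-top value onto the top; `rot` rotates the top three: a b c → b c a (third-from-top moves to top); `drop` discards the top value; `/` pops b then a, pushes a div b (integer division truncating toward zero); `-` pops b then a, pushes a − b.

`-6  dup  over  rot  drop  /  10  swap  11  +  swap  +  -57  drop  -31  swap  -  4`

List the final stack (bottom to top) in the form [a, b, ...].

[-53, 4]

-6   : -6
dup  : -6 -6
over : -6 -6 -6
rot  : -6 -6 -6
drop : -6 -6
/    : 1
10   : 1 10
swap : 10 1
11   : 10 1 11
+    : 10 12
swap : 12 10
+    : 22
-57  : 22 -57
drop : 22
-31  : 22 -31
swap : -31 22
-    : -53
4    : -53 4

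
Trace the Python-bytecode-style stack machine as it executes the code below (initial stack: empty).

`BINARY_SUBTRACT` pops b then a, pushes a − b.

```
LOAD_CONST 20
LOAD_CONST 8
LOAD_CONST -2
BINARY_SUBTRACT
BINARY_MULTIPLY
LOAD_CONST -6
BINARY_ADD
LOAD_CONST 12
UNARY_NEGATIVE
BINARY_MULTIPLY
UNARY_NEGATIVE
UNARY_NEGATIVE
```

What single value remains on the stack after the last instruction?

-2328

LOAD_CONST 20   : 20
LOAD_CONST 8    : 20 8
LOAD_CONST -2   : 20 8 -2
BINARY_SUBTRACT : 20 10
BINARY_MULTIPLY : 200
LOAD_CONST -6   : 200 -6
BINARY_ADD      : 194
LOAD_CONST 12   : 194 12
UNARY_NEGATIVE  : 194 -12
BINARY_MULTIPLY : -2328
UNARY_NEGATIVE  : 2328
UNARY_NEGATIVE  : -2328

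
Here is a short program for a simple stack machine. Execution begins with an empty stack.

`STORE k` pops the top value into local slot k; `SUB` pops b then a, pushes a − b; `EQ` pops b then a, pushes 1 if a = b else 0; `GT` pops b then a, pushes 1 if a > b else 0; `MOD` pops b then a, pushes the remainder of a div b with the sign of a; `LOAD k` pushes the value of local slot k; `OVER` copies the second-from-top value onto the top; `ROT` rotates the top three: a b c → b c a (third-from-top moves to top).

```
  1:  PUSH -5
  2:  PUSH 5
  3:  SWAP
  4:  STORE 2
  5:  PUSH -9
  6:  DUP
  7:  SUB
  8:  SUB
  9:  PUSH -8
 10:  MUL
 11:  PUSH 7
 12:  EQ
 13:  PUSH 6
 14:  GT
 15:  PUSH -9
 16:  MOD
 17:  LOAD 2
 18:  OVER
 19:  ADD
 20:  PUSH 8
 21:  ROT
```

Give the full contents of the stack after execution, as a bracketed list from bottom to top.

PUSH -5 → [-5]
PUSH 5  → [-5, 5]
SWAP    → [5, -5]
STORE 2 → [5]
PUSH -9 → [5, -9]
DUP     → [5, -9, -9]
SUB     → [5, 0]
SUB     → [5]
PUSH -8 → [5, -8]
MUL     → [-40]
PUSH 7  → [-40, 7]
EQ      → [0]
PUSH 6  → [0, 6]
GT      → [0]
PUSH -9 → [0, -9]
MOD     → [0]
LOAD 2  → [0, -5]
OVER    → [0, -5, 0]
ADD     → [0, -5]
PUSH 8  → [0, -5, 8]
ROT     → [-5, 8, 0]

[-5, 8, 0]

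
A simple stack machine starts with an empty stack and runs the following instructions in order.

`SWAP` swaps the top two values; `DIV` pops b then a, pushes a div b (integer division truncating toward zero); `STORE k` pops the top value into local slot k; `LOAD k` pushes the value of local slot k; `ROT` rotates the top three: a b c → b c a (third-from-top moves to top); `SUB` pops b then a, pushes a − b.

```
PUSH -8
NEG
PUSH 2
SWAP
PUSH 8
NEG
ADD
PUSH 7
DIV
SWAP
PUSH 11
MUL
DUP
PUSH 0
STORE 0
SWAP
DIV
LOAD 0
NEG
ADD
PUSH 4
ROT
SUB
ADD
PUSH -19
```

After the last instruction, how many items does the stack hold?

PUSH -8   -8
NEG       8
PUSH 2    8 2
SWAP      2 8
PUSH 8    2 8 8
NEG       2 8 -8
ADD       2 0
PUSH 7    2 0 7
DIV       2 0
SWAP      0 2
PUSH 11   0 2 11
MUL       0 22
DUP       0 22 22
PUSH 0    0 22 22 0
STORE 0   0 22 22
SWAP      0 22 22
DIV       0 1
LOAD 0    0 1 0
NEG       0 1 0
ADD       0 1
PUSH 4    0 1 4
ROT       1 4 0
SUB       1 4
ADD       5
PUSH -19  5 -19

2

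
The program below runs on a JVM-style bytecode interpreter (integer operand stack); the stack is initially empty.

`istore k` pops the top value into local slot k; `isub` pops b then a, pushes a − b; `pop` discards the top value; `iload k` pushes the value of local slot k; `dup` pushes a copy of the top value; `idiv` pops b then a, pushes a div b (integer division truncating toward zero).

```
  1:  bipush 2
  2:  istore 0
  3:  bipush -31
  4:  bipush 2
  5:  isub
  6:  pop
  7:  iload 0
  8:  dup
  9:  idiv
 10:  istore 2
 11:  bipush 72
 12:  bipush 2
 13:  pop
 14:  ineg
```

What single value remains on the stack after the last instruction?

-72

bipush 2   -> [2]
istore 0   -> []
bipush -31 -> [-31]
bipush 2   -> [-31, 2]
isub       -> [-33]
pop        -> []
iload 0    -> [2]
dup        -> [2, 2]
idiv       -> [1]
istore 2   -> []
bipush 72  -> [72]
bipush 2   -> [72, 2]
pop        -> [72]
ineg       -> [-72]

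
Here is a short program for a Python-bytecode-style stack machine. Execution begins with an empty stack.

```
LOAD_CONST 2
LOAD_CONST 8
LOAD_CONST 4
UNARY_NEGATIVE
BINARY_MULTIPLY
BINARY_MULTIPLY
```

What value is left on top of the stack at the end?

LOAD_CONST 2     2
LOAD_CONST 8     2 8
LOAD_CONST 4     2 8 4
UNARY_NEGATIVE   2 8 -4
BINARY_MULTIPLY  2 -32
BINARY_MULTIPLY  -64

-64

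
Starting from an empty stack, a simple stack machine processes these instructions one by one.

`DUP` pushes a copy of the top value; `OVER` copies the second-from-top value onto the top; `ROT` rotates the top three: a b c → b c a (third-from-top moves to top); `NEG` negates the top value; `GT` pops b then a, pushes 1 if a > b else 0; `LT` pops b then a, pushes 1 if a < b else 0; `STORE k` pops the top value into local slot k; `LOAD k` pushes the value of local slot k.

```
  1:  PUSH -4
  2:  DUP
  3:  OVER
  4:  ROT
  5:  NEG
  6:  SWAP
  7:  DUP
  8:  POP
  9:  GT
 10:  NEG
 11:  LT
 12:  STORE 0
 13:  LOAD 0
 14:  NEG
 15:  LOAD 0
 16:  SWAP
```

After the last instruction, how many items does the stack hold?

2

PUSH -4 : -4
DUP     : -4 -4
OVER    : -4 -4 -4
ROT     : -4 -4 -4
NEG     : -4 -4 4
SWAP    : -4 4 -4
DUP     : -4 4 -4 -4
POP     : -4 4 -4
GT      : -4 1
NEG     : -4 -1
LT      : 1
STORE 0 : (empty)
LOAD 0  : 1
NEG     : -1
LOAD 0  : -1 1
SWAP    : 1 -1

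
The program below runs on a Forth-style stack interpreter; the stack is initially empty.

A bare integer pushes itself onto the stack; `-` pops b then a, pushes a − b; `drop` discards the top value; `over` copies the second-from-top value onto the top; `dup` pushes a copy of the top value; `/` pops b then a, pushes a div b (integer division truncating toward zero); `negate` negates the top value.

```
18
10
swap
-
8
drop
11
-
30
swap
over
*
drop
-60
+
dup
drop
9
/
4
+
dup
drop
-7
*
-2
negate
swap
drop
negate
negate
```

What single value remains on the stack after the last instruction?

18     → [18]
10     → [18, 10]
swap   → [10, 18]
-      → [-8]
8      → [-8, 8]
drop   → [-8]
11     → [-8, 11]
-      → [-19]
30     → [-19, 30]
swap   → [30, -19]
over   → [30, -19, 30]
*      → [30, -570]
drop   → [30]
-60    → [30, -60]
+      → [-30]
dup    → [-30, -30]
drop   → [-30]
9      → [-30, 9]
/      → [-3]
4      → [-3, 4]
+      → [1]
dup    → [1, 1]
drop   → [1]
-7     → [1, -7]
*      → [-7]
-2     → [-7, -2]
negate → [-7, 2]
swap   → [2, -7]
drop   → [2]
negate → [-2]
negate → [2]

2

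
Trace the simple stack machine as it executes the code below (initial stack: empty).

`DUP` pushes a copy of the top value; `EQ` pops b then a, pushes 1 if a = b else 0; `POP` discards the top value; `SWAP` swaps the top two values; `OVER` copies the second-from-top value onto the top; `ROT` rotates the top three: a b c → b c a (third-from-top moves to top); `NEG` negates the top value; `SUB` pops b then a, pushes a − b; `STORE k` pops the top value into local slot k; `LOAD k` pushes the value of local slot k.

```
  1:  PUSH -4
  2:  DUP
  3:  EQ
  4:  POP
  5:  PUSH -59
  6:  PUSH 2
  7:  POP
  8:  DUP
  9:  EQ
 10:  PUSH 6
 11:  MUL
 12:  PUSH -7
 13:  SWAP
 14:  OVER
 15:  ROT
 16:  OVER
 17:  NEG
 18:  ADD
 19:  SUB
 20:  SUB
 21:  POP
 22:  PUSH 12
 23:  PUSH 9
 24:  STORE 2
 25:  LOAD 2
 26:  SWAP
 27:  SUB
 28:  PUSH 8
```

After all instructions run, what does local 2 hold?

9

PUSH -4   -4
DUP       -4 -4
EQ        1
POP       (empty)
PUSH -59  -59
PUSH 2    -59 2
POP       -59
DUP       -59 -59
EQ        1
PUSH 6    1 6
MUL       6
PUSH -7   6 -7
SWAP      -7 6
OVER      -7 6 -7
ROT       6 -7 -7
OVER      6 -7 -7 -7
NEG       6 -7 -7 7
ADD       6 -7 0
SUB       6 -7
SUB       13
POP       (empty)
PUSH 12   12
PUSH 9    12 9
STORE 2   12
LOAD 2    12 9
SWAP      9 12
SUB       -3
PUSH 8    -3 8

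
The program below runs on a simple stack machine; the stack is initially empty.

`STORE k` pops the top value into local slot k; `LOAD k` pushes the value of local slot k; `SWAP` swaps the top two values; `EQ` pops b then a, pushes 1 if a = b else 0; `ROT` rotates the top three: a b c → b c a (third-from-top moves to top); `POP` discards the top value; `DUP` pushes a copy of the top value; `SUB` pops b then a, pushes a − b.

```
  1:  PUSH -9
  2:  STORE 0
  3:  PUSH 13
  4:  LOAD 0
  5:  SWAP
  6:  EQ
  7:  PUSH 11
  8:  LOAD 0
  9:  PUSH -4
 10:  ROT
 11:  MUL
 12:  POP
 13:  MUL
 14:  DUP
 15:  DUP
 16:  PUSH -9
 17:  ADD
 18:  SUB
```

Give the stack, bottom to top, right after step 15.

PUSH -9 -> [-9]
STORE 0 -> []
PUSH 13 -> [13]
LOAD 0  -> [13, -9]
SWAP    -> [-9, 13]
EQ      -> [0]
PUSH 11 -> [0, 11]
LOAD 0  -> [0, 11, -9]
PUSH -4 -> [0, 11, -9, -4]
ROT     -> [0, -9, -4, 11]
MUL     -> [0, -9, -44]
POP     -> [0, -9]
MUL     -> [0]
DUP     -> [0, 0]
DUP     -> [0, 0, 0]

[0, 0, 0]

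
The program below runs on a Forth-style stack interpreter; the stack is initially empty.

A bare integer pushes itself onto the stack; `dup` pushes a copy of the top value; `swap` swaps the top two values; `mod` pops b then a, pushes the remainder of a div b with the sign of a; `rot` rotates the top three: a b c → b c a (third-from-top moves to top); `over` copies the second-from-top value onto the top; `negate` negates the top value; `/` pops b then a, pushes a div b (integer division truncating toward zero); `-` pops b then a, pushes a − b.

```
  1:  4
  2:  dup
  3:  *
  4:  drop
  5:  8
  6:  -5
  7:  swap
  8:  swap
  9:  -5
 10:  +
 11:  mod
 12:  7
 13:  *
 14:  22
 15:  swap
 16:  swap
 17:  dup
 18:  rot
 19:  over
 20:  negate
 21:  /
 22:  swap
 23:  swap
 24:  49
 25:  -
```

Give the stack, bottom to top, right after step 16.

[56, 22]

4    -> [4]
dup  -> [4, 4]
*    -> [16]
drop -> []
8    -> [8]
-5   -> [8, -5]
swap -> [-5, 8]
swap -> [8, -5]
-5   -> [8, -5, -5]
+    -> [8, -10]
mod  -> [8]
7    -> [8, 7]
*    -> [56]
22   -> [56, 22]
swap -> [22, 56]
swap -> [56, 22]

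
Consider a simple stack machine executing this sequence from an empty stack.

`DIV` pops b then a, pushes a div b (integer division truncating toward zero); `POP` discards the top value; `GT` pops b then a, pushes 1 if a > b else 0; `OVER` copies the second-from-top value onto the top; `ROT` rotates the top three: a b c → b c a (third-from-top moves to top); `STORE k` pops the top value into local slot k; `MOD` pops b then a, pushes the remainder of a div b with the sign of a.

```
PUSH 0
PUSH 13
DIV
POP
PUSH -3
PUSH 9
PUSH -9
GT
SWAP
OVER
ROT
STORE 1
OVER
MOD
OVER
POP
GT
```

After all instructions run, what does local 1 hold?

PUSH 0  -> [0]
PUSH 13 -> [0, 13]
DIV     -> [0]
POP     -> []
PUSH -3 -> [-3]
PUSH 9  -> [-3, 9]
PUSH -9 -> [-3, 9, -9]
GT      -> [-3, 1]
SWAP    -> [1, -3]
OVER    -> [1, -3, 1]
ROT     -> [-3, 1, 1]
STORE 1 -> [-3, 1]
OVER    -> [-3, 1, -3]
MOD     -> [-3, 1]
OVER    -> [-3, 1, -3]
POP     -> [-3, 1]
GT      -> [0]

1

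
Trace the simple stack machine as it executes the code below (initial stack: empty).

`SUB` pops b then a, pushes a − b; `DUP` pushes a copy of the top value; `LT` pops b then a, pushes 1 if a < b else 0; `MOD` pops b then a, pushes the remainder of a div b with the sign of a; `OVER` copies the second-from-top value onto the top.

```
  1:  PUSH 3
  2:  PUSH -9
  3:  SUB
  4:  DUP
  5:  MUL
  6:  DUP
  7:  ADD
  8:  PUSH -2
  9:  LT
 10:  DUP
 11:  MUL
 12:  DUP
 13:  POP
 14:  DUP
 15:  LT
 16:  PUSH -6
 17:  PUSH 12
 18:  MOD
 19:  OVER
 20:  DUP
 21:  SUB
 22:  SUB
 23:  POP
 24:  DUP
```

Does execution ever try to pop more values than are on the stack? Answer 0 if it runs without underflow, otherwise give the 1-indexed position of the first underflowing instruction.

0

PUSH 3  -> [3]
PUSH -9 -> [3, -9]
SUB     -> [12]
DUP     -> [12, 12]
MUL     -> [144]
DUP     -> [144, 144]
ADD     -> [288]
PUSH -2 -> [288, -2]
LT      -> [0]
DUP     -> [0, 0]
MUL     -> [0]
DUP     -> [0, 0]
POP     -> [0]
DUP     -> [0, 0]
LT      -> [0]
PUSH -6 -> [0, -6]
PUSH 12 -> [0, -6, 12]
MOD     -> [0, -6]
OVER    -> [0, -6, 0]
DUP     -> [0, -6, 0, 0]
SUB     -> [0, -6, 0]
SUB     -> [0, -6]
POP     -> [0]
DUP     -> [0, 0]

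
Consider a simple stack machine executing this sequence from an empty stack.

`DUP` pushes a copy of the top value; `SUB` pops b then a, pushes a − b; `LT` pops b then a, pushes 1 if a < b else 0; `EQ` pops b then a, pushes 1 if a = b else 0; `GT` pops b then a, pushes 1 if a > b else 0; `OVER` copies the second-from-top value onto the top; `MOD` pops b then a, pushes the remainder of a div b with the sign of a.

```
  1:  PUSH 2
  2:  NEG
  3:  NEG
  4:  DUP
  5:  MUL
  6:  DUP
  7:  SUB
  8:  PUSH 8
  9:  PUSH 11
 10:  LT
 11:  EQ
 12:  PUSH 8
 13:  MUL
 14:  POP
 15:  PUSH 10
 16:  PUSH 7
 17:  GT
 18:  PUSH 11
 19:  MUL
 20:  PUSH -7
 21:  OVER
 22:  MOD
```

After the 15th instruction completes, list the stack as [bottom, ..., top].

[10]

PUSH 2   [2]
NEG      [-2]
NEG      [2]
DUP      [2, 2]
MUL      [4]
DUP      [4, 4]
SUB      [0]
PUSH 8   [0, 8]
PUSH 11  [0, 8, 11]
LT       [0, 1]
EQ       [0]
PUSH 8   [0, 8]
MUL      [0]
POP      []
PUSH 10  [10]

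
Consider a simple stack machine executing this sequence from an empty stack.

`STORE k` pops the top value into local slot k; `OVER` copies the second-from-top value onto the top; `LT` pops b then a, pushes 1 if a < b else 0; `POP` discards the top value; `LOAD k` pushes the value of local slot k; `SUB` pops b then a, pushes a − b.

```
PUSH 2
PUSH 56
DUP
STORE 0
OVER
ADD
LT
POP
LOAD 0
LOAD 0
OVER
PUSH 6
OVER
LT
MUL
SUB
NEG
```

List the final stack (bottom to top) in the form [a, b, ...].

[56, 0]

PUSH 2  : 2
PUSH 56 : 2 56
DUP     : 2 56 56
STORE 0 : 2 56
OVER    : 2 56 2
ADD     : 2 58
LT      : 1
POP     : (empty)
LOAD 0  : 56
LOAD 0  : 56 56
OVER    : 56 56 56
PUSH 6  : 56 56 56 6
OVER    : 56 56 56 6 56
LT      : 56 56 56 1
MUL     : 56 56 56
SUB     : 56 0
NEG     : 56 0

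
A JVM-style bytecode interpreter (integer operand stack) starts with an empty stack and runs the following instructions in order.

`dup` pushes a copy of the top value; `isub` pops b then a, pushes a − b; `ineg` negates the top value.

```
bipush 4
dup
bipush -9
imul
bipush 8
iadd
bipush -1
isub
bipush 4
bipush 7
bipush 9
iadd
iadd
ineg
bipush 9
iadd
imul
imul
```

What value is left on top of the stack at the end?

bipush 4  -> [4]
dup       -> [4, 4]
bipush -9 -> [4, 4, -9]
imul      -> [4, -36]
bipush 8  -> [4, -36, 8]
iadd      -> [4, -28]
bipush -1 -> [4, -28, -1]
isub      -> [4, -27]
bipush 4  -> [4, -27, 4]
bipush 7  -> [4, -27, 4, 7]
bipush 9  -> [4, -27, 4, 7, 9]
iadd      -> [4, -27, 4, 16]
iadd      -> [4, -27, 20]
ineg      -> [4, -27, -20]
bipush 9  -> [4, -27, -20, 9]
iadd      -> [4, -27, -11]
imul      -> [4, 297]
imul      -> [1188]

1188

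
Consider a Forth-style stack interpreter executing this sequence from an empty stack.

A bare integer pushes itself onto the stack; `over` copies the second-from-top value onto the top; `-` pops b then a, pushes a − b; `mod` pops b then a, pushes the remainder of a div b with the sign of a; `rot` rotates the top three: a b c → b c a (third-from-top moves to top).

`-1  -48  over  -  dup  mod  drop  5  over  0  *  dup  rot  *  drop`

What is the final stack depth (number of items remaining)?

-1   → [-1]
-48  → [-1, -48]
over → [-1, -48, -1]
-    → [-1, -47]
dup  → [-1, -47, -47]
mod  → [-1, 0]
drop → [-1]
5    → [-1, 5]
over → [-1, 5, -1]
0    → [-1, 5, -1, 0]
*    → [-1, 5, 0]
dup  → [-1, 5, 0, 0]
rot  → [-1, 0, 0, 5]
*    → [-1, 0, 0]
drop → [-1, 0]

2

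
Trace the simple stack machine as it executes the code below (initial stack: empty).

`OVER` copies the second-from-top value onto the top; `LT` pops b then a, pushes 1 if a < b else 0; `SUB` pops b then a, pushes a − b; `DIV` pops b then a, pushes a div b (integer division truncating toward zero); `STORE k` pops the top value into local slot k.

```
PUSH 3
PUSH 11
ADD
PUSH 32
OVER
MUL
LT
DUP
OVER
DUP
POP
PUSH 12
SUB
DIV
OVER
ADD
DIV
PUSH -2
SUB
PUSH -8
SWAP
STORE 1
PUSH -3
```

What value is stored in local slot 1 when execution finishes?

3

PUSH 3  -> [3]
PUSH 11 -> [3, 11]
ADD     -> [14]
PUSH 32 -> [14, 32]
OVER    -> [14, 32, 14]
MUL     -> [14, 448]
LT      -> [1]
DUP     -> [1, 1]
OVER    -> [1, 1, 1]
DUP     -> [1, 1, 1, 1]
POP     -> [1, 1, 1]
PUSH 12 -> [1, 1, 1, 12]
SUB     -> [1, 1, -11]
DIV     -> [1, 0]
OVER    -> [1, 0, 1]
ADD     -> [1, 1]
DIV     -> [1]
PUSH -2 -> [1, -2]
SUB     -> [3]
PUSH -8 -> [3, -8]
SWAP    -> [-8, 3]
STORE 1 -> [-8]
PUSH -3 -> [-8, -3]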